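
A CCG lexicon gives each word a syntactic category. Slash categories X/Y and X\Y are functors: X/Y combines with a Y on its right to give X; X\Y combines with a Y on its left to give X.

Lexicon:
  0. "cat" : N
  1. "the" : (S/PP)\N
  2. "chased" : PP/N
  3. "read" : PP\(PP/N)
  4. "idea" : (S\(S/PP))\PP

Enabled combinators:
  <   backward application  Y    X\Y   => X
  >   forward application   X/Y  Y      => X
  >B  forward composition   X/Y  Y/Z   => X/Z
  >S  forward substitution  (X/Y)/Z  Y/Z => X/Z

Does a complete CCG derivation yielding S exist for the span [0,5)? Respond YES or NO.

[0,5] S   <
  [0,2] S/PP   <
    [0,1] "cat" : N
    [1,2] "the" : (S/PP)\N
  [2,5] S\(S/PP)   <
    [2,4] PP   <
      [2,3] "chased" : PP/N
      [3,4] "read" : PP\(PP/N)
    [4,5] "idea" : (S\(S/PP))\PP

YES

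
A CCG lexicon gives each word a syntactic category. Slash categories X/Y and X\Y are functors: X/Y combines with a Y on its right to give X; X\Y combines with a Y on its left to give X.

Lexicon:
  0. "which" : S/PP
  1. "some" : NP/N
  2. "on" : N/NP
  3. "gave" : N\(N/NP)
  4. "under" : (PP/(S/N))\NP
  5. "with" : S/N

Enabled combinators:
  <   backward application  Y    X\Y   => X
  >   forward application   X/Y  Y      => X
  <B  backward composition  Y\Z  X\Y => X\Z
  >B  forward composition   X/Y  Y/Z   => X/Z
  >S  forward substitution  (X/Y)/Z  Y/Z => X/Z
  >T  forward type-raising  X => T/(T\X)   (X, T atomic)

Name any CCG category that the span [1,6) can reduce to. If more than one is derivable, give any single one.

PP

[0,6] S   >
  [0,1] "which" : S/PP
  [1,6] PP   >
    [1,5] PP/(S/N)   <
      [1,4] NP   >
        [1,2] "some" : NP/N
        [2,4] N   <
          [2,3] "on" : N/NP
          [3,4] "gave" : N\(N/NP)
      [4,5] "under" : (PP/(S/N))\NP
    [5,6] "with" : S/N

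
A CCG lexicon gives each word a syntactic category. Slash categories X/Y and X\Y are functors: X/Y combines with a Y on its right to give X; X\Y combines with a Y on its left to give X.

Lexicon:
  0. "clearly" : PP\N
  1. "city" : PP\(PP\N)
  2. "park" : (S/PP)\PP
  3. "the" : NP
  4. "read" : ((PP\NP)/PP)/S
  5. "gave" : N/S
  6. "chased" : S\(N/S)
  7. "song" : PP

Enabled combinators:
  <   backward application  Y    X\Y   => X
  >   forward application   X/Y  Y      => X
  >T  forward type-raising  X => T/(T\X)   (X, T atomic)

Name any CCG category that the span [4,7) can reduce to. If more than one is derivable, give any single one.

[0,8] S   >
  [0,3] S/PP   <
    [0,2] PP   <
      [0,1] "clearly" : PP\N
      [1,2] "city" : PP\(PP\N)
    [2,3] "park" : (S/PP)\PP
  [3,8] PP   <
    [3,4] "the" : NP
    [4,8] PP\NP   >
      [4,7] (PP\NP)/PP   >
        [4,5] "read" : ((PP\NP)/PP)/S
        [5,7] S   <
          [5,6] "gave" : N/S
          [6,7] "chased" : S\(N/S)
      [7,8] "song" : PP

(PP\NP)/PP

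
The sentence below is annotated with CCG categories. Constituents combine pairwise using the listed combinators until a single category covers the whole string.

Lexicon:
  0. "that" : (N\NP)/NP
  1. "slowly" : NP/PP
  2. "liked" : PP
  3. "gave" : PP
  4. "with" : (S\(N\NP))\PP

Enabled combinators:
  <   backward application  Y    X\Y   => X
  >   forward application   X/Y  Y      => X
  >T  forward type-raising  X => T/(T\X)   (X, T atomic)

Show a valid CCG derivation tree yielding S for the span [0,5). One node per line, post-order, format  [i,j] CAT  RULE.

[0,1] (N\NP)/NP  lex  "that"
[1,2] NP/PP  lex  "slowly"
[2,3] PP  lex  "liked"
[1,3] NP  >  k=2
[0,3] N\NP  >  k=1
[3,4] PP  lex  "gave"
[4,5] (S\(N\NP))\PP  lex  "with"
[3,5] S\(N\NP)  <  k=4
[0,5] S  <  k=3

[0,5] S   <
  [0,3] N\NP   >
    [0,1] "that" : (N\NP)/NP
    [1,3] NP   >
      [1,2] "slowly" : NP/PP
      [2,3] "liked" : PP
  [3,5] S\(N\NP)   <
    [3,4] "gave" : PP
    [4,5] "with" : (S\(N\NP))\PP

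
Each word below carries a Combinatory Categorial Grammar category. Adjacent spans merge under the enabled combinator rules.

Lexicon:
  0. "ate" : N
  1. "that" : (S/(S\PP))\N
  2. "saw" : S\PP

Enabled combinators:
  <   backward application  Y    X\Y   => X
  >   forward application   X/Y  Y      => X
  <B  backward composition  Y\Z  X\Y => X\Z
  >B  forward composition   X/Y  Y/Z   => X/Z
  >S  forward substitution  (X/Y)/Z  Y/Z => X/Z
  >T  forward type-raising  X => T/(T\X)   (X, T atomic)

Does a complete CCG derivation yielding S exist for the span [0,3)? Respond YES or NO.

YES

[0,3] S   >
  [0,2] S/(S\PP)   <
    [0,1] "ate" : N
    [1,2] "that" : (S/(S\PP))\N
  [2,3] "saw" : S\PP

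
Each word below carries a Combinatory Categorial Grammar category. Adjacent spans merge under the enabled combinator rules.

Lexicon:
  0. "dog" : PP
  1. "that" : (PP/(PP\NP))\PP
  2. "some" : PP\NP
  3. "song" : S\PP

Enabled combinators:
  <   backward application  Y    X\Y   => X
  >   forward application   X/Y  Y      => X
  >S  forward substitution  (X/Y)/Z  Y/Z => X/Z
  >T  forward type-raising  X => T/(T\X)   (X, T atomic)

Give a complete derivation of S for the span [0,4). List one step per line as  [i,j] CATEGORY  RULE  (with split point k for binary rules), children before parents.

[0,1] PP  lex  "dog"
[1,2] (PP/(PP\NP))\PP  lex  "that"
[0,2] PP/(PP\NP)  <  k=1
[2,3] PP\NP  lex  "some"
[0,3] PP  >  k=2
[3,4] S\PP  lex  "song"
[0,4] S  <  k=3

[0,4] S   <
  [0,3] PP   >
    [0,2] PP/(PP\NP)   <
      [0,1] "dog" : PP
      [1,2] "that" : (PP/(PP\NP))\PP
    [2,3] "some" : PP\NP
  [3,4] "song" : S\PP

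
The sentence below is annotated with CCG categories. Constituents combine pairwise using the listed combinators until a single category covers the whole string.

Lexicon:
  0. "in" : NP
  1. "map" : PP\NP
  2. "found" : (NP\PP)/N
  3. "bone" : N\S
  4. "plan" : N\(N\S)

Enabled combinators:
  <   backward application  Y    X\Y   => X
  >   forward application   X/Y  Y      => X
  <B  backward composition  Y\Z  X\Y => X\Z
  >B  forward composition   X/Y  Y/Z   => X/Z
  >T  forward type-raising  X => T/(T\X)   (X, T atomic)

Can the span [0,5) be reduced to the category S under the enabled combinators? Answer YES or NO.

NP PP\NP (NP\PP)/N N\S N\(N\S)
CKY chart[0,5] = {N/(N\NP), NP, NP/(NP\NP), NP/(N\N), PP/(PP\NP), S/(S\NP)}; S ∉ chart

NO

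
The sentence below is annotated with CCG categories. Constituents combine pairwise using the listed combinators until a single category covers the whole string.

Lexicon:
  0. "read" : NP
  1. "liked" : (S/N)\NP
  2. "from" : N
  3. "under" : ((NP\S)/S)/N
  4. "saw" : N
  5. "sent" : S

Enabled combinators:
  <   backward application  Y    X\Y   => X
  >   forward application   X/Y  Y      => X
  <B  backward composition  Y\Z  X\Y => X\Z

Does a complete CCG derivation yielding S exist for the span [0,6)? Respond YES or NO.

NO

NP (S/N)\NP N ((NP\S)/S)/N N S
CKY chart[0,6] = {NP}; S ∉ chart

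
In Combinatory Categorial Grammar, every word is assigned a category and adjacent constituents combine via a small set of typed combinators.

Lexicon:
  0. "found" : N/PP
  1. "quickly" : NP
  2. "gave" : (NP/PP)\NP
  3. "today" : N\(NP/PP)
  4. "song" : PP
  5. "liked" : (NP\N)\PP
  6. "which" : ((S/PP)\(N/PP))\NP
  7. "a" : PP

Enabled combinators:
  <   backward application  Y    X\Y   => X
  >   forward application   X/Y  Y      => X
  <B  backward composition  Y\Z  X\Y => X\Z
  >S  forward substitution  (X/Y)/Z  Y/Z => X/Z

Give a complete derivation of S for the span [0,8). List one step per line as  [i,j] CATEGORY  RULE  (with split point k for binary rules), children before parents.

[0,8] S   >
  [0,7] S/PP   <
    [0,1] "found" : N/PP
    [1,7] (S/PP)\(N/PP)   <
      [1,6] NP   <
        [1,4] N   <
          [1,3] NP/PP   <
            [1,2] "quickly" : NP
            [2,3] "gave" : (NP/PP)\NP
          [3,4] "today" : N\(NP/PP)
        [4,6] NP\N   <
          [4,5] "song" : PP
          [5,6] "liked" : (NP\N)\PP
      [6,7] "which" : ((S/PP)\(N/PP))\NP
  [7,8] "a" : PP

[0,1] N/PP  lex  "found"
[1,2] NP  lex  "quickly"
[2,3] (NP/PP)\NP  lex  "gave"
[1,3] NP/PP  <  k=2
[3,4] N\(NP/PP)  lex  "today"
[1,4] N  <  k=3
[4,5] PP  lex  "song"
[5,6] (NP\N)\PP  lex  "liked"
[4,6] NP\N  <  k=5
[1,6] NP  <  k=4
[6,7] ((S/PP)\(N/PP))\NP  lex  "which"
[1,7] (S/PP)\(N/PP)  <  k=6
[0,7] S/PP  <  k=1
[7,8] PP  lex  "a"
[0,8] S  >  k=7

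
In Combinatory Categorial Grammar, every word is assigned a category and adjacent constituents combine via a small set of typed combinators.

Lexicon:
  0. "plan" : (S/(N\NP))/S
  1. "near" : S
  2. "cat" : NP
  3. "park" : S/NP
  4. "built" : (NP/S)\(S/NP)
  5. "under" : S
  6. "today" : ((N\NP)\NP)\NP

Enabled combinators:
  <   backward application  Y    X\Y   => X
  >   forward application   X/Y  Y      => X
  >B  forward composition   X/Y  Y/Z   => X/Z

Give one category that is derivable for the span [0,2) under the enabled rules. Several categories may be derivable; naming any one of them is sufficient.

S/(N\NP)

[0,7] S   >
  [0,2] S/(N\NP)   >
    [0,1] "plan" : (S/(N\NP))/S
    [1,2] "near" : S
  [2,7] N\NP   <
    [2,3] "cat" : NP
    [3,7] (N\NP)\NP   <
      [3,6] NP   >
        [3,5] NP/S   <
          [3,4] "park" : S/NP
          [4,5] "built" : (NP/S)\(S/NP)
        [5,6] "under" : S
      [6,7] "today" : ((N\NP)\NP)\NP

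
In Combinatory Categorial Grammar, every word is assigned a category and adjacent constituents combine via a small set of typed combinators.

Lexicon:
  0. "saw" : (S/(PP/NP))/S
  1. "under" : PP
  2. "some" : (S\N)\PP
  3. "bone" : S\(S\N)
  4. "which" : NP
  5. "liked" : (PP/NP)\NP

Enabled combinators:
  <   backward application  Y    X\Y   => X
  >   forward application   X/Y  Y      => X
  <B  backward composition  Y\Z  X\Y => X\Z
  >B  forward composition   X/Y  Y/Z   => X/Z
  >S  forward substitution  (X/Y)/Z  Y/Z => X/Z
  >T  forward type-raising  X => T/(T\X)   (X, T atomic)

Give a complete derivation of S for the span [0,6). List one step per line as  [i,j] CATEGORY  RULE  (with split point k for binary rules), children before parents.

[0,6] S   >
  [0,4] S/(PP/NP)   >
    [0,1] "saw" : (S/(PP/NP))/S
    [1,4] S   >
      [1,2] S/(S\PP)   >T
        [1,2] "under" : PP
      [2,4] S\PP   <B
        [2,3] "some" : (S\N)\PP
        [3,4] "bone" : S\(S\N)
  [4,6] PP/NP   <
    [4,5] "which" : NP
    [5,6] "liked" : (PP/NP)\NP

[0,1] (S/(PP/NP))/S  lex  "saw"
[1,2] PP  lex  "under"
[1,2] S/(S\PP)  >T
[2,3] (S\N)\PP  lex  "some"
[3,4] S\(S\N)  lex  "bone"
[2,4] S\PP  <B  k=3
[1,4] S  >  k=2
[0,4] S/(PP/NP)  >  k=1
[4,5] NP  lex  "which"
[5,6] (PP/NP)\NP  lex  "liked"
[4,6] PP/NP  <  k=5
[0,6] S  >  k=4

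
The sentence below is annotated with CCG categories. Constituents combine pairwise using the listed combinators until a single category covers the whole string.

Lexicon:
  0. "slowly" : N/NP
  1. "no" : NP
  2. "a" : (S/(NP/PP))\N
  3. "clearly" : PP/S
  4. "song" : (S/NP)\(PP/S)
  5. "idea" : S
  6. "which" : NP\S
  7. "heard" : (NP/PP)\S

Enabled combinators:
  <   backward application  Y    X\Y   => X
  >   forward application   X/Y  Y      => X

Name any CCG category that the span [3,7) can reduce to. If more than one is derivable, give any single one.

S

[0,8] S   >
  [0,3] S/(NP/PP)   <
    [0,2] N   >
      [0,1] "slowly" : N/NP
      [1,2] "no" : NP
    [2,3] "a" : (S/(NP/PP))\N
  [3,8] NP/PP   <
    [3,7] S   >
      [3,5] S/NP   <
        [3,4] "clearly" : PP/S
        [4,5] "song" : (S/NP)\(PP/S)
      [5,7] NP   <
        [5,6] "idea" : S
        [6,7] "which" : NP\S
    [7,8] "heard" : (NP/PP)\S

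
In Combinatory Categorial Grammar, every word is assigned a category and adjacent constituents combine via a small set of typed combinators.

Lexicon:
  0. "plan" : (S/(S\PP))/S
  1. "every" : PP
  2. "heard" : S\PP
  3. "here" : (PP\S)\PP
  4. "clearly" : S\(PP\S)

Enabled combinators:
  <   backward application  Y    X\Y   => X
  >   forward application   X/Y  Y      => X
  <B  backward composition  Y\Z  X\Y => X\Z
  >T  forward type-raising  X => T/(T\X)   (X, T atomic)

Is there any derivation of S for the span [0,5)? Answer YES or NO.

YES

[0,5] S   >
  [0,3] S/(S\PP)   >
    [0,1] "plan" : (S/(S\PP))/S
    [1,3] S   <
      [1,2] "every" : PP
      [2,3] "heard" : S\PP
  [3,5] S\PP   <B
    [3,4] "here" : (PP\S)\PP
    [4,5] "clearly" : S\(PP\S)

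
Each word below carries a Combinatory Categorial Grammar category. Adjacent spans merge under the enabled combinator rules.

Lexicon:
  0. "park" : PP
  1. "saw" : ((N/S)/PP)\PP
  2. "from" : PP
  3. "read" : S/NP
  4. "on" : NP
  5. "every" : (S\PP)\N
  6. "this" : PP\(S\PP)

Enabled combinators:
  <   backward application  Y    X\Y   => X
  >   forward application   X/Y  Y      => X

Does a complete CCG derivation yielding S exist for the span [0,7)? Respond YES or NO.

PP ((N/S)/PP)\PP PP S/NP NP (S\PP)\N PP\(S\PP)
CKY chart[0,7] = {PP}; S ∉ chart

NO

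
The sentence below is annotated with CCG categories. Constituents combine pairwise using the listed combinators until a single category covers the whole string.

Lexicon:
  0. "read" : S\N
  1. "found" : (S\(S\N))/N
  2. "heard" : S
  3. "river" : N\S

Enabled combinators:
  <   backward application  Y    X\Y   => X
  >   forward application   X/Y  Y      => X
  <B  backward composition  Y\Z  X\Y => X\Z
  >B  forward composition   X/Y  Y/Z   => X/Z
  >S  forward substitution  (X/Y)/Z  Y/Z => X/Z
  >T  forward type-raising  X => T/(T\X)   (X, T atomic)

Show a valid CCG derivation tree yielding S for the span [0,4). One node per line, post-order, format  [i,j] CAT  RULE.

[0,4] S   <
  [0,1] "read" : S\N
  [1,4] S\(S\N)   >
    [1,2] "found" : (S\(S\N))/N
    [2,4] N   <
      [2,3] "heard" : S
      [3,4] "river" : N\S

[0,1] S\N  lex  "read"
[1,2] (S\(S\N))/N  lex  "found"
[2,3] S  lex  "heard"
[3,4] N\S  lex  "river"
[2,4] N  <  k=3
[1,4] S\(S\N)  >  k=2
[0,4] S  <  k=1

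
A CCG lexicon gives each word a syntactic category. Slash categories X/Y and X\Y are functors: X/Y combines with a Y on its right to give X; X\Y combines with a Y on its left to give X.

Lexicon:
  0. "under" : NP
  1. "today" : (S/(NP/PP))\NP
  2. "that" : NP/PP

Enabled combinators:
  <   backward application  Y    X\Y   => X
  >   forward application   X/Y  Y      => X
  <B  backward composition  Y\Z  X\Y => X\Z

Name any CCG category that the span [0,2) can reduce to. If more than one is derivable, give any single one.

[0,3] S   >
  [0,2] S/(NP/PP)   <
    [0,1] "under" : NP
    [1,2] "today" : (S/(NP/PP))\NP
  [2,3] "that" : NP/PP

S/(NP/PP)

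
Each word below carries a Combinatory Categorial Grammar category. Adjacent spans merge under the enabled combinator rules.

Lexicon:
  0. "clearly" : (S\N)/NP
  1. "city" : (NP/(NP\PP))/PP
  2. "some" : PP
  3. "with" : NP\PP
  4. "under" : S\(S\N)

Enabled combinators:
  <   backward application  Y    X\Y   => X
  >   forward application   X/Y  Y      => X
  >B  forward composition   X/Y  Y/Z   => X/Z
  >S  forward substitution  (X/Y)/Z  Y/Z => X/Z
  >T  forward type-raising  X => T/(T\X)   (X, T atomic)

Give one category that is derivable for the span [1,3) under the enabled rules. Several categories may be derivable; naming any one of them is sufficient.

NP/(NP\PP)

[0,5] S   <
  [0,4] S\N   >
    [0,1] "clearly" : (S\N)/NP
    [1,4] NP   >
      [1,3] NP/(NP\PP)   >
        [1,2] "city" : (NP/(NP\PP))/PP
        [2,3] "some" : PP
      [3,4] "with" : NP\PP
  [4,5] "under" : S\(S\N)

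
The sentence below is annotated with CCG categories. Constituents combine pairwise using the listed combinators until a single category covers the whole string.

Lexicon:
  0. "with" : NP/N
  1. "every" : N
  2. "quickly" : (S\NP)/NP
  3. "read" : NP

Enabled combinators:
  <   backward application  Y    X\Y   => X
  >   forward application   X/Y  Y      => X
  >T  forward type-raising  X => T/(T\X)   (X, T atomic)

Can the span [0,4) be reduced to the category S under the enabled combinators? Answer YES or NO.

YES

[0,4] S   <
  [0,2] NP   >
    [0,1] "with" : NP/N
    [1,2] "every" : N
  [2,4] S\NP   >
    [2,3] "quickly" : (S\NP)/NP
    [3,4] "read" : NP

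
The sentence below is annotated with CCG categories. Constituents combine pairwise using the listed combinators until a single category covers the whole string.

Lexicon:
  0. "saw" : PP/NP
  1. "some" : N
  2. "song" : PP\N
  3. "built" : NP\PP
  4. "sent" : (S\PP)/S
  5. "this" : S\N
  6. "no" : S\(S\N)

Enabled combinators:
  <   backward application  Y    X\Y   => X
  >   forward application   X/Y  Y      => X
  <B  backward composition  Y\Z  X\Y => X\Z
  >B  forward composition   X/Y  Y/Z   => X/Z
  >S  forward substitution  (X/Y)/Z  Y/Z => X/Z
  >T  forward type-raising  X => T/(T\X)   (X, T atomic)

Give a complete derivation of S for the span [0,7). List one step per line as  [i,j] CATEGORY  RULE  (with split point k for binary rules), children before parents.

[0,7] S   <
  [0,4] PP   >
    [0,1] "saw" : PP/NP
    [1,4] NP   >
      [1,2] NP/(NP\N)   >T
        [1,2] "some" : N
      [2,4] NP\N   <B
        [2,3] "song" : PP\N
        [3,4] "built" : NP\PP
  [4,7] S\PP   >
    [4,5] "sent" : (S\PP)/S
    [5,7] S   <
      [5,6] "this" : S\N
      [6,7] "no" : S\(S\N)

[0,1] PP/NP  lex  "saw"
[1,2] N  lex  "some"
[1,2] NP/(NP\N)  >T
[2,3] PP\N  lex  "song"
[3,4] NP\PP  lex  "built"
[2,4] NP\N  <B  k=3
[1,4] NP  >  k=2
[0,4] PP  >  k=1
[4,5] (S\PP)/S  lex  "sent"
[5,6] S\N  lex  "this"
[6,7] S\(S\N)  lex  "no"
[5,7] S  <  k=6
[4,7] S\PP  >  k=5
[0,7] S  <  k=4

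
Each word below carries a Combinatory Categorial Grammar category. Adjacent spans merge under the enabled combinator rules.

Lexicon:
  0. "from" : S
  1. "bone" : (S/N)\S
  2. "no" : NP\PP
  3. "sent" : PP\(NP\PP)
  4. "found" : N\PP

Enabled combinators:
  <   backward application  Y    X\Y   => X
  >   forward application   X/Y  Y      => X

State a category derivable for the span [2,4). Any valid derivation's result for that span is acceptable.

PP

[0,5] S   >
  [0,2] S/N   <
    [0,1] "from" : S
    [1,2] "bone" : (S/N)\S
  [2,5] N   <
    [2,4] PP   <
      [2,3] "no" : NP\PP
      [3,4] "sent" : PP\(NP\PP)
    [4,5] "found" : N\PP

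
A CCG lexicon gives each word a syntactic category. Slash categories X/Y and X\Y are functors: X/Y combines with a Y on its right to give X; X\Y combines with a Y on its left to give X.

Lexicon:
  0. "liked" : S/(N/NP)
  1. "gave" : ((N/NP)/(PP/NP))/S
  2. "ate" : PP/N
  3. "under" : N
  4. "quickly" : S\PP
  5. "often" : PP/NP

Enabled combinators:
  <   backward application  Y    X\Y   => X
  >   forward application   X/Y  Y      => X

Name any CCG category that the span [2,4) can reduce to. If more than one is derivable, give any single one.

[0,6] S   >
  [0,1] "liked" : S/(N/NP)
  [1,6] N/NP   >
    [1,5] (N/NP)/(PP/NP)   >
      [1,2] "gave" : ((N/NP)/(PP/NP))/S
      [2,5] S   <
        [2,4] PP   >
          [2,3] "ate" : PP/N
          [3,4] "under" : N
        [4,5] "quickly" : S\PP
    [5,6] "often" : PP/NP

PP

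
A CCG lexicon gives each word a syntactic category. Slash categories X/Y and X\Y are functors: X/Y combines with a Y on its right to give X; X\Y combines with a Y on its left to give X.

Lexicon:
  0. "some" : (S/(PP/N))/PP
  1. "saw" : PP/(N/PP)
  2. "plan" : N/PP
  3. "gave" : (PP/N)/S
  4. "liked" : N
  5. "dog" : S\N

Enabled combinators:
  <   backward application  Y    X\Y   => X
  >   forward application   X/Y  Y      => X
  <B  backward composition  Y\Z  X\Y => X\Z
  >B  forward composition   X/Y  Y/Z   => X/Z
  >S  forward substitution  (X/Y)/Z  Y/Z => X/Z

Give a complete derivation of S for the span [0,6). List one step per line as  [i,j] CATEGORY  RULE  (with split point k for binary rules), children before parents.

[0,1] (S/(PP/N))/PP  lex  "some"
[1,2] PP/(N/PP)  lex  "saw"
[2,3] N/PP  lex  "plan"
[1,3] PP  >  k=2
[0,3] S/(PP/N)  >  k=1
[3,4] (PP/N)/S  lex  "gave"
[4,5] N  lex  "liked"
[5,6] S\N  lex  "dog"
[4,6] S  <  k=5
[3,6] PP/N  >  k=4
[0,6] S  >  k=3

[0,6] S   >
  [0,3] S/(PP/N)   >
    [0,1] "some" : (S/(PP/N))/PP
    [1,3] PP   >
      [1,2] "saw" : PP/(N/PP)
      [2,3] "plan" : N/PP
  [3,6] PP/N   >
    [3,4] "gave" : (PP/N)/S
    [4,6] S   <
      [4,5] "liked" : N
      [5,6] "dog" : S\N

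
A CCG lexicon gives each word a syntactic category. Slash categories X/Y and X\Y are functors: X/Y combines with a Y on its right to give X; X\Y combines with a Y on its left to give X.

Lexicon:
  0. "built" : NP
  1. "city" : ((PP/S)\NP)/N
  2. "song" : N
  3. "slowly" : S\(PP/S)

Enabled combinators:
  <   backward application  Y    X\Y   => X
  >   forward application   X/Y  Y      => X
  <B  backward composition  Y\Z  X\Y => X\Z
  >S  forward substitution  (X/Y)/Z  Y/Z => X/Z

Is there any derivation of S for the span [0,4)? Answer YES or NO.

YES

[0,4] S   <
  [0,1] "built" : NP
  [1,4] S\NP   <B
    [1,3] (PP/S)\NP   >
      [1,2] "city" : ((PP/S)\NP)/N
      [2,3] "song" : N
    [3,4] "slowly" : S\(PP/S)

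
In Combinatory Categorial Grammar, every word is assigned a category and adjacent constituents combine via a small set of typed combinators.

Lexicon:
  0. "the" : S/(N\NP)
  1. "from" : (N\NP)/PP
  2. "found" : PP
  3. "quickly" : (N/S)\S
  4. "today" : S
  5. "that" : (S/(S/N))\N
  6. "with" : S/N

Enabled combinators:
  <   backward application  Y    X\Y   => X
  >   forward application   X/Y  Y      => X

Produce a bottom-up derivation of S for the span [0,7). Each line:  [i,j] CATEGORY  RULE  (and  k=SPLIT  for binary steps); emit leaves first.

[0,1] S/(N\NP)  lex  "the"
[1,2] (N\NP)/PP  lex  "from"
[2,3] PP  lex  "found"
[1,3] N\NP  >  k=2
[0,3] S  >  k=1
[3,4] (N/S)\S  lex  "quickly"
[0,4] N/S  <  k=3
[4,5] S  lex  "today"
[0,5] N  >  k=4
[5,6] (S/(S/N))\N  lex  "that"
[0,6] S/(S/N)  <  k=5
[6,7] S/N  lex  "with"
[0,7] S  >  k=6

[0,7] S   >
  [0,6] S/(S/N)   <
    [0,5] N   >
      [0,4] N/S   <
        [0,3] S   >
          [0,1] "the" : S/(N\NP)
          [1,3] N\NP   >
            [1,2] "from" : (N\NP)/PP
            [2,3] "found" : PP
        [3,4] "quickly" : (N/S)\S
      [4,5] "today" : S
    [5,6] "that" : (S/(S/N))\N
  [6,7] "with" : S/N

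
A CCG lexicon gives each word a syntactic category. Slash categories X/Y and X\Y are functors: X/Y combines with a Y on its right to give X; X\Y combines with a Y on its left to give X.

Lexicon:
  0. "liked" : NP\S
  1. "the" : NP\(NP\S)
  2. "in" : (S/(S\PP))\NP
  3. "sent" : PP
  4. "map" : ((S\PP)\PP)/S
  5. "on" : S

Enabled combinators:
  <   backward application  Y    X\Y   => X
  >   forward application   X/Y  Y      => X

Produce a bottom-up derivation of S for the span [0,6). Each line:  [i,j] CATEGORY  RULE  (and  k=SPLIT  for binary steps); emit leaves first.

[0,1] NP\S  lex  "liked"
[1,2] NP\(NP\S)  lex  "the"
[0,2] NP  <  k=1
[2,3] (S/(S\PP))\NP  lex  "in"
[0,3] S/(S\PP)  <  k=2
[3,4] PP  lex  "sent"
[4,5] ((S\PP)\PP)/S  lex  "map"
[5,6] S  lex  "on"
[4,6] (S\PP)\PP  >  k=5
[3,6] S\PP  <  k=4
[0,6] S  >  k=3

[0,6] S   >
  [0,3] S/(S\PP)   <
    [0,2] NP   <
      [0,1] "liked" : NP\S
      [1,2] "the" : NP\(NP\S)
    [2,3] "in" : (S/(S\PP))\NP
  [3,6] S\PP   <
    [3,4] "sent" : PP
    [4,6] (S\PP)\PP   >
      [4,5] "map" : ((S\PP)\PP)/S
      [5,6] "on" : S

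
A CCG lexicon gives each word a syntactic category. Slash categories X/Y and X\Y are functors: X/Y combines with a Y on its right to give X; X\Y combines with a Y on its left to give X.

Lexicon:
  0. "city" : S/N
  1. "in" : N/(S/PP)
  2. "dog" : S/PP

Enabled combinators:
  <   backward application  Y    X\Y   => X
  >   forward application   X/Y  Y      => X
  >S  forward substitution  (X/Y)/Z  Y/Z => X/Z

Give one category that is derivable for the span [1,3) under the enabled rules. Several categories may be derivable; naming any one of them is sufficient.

N

[0,3] S   >
  [0,1] "city" : S/N
  [1,3] N   >
    [1,2] "in" : N/(S/PP)
    [2,3] "dog" : S/PP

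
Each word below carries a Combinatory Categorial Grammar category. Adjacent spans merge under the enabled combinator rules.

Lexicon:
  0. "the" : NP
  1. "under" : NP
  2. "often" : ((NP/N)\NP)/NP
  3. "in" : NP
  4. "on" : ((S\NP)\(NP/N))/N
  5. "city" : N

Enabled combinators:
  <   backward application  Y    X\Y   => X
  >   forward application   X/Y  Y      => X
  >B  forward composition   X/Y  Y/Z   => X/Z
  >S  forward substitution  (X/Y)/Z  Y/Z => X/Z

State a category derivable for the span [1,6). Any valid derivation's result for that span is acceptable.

S\NP

[0,6] S   <
  [0,1] "the" : NP
  [1,6] S\NP   <
    [1,4] NP/N   <
      [1,2] "under" : NP
      [2,4] (NP/N)\NP   >
        [2,3] "often" : ((NP/N)\NP)/NP
        [3,4] "in" : NP
    [4,6] (S\NP)\(NP/N)   >
      [4,5] "on" : ((S\NP)\(NP/N))/N
      [5,6] "city" : N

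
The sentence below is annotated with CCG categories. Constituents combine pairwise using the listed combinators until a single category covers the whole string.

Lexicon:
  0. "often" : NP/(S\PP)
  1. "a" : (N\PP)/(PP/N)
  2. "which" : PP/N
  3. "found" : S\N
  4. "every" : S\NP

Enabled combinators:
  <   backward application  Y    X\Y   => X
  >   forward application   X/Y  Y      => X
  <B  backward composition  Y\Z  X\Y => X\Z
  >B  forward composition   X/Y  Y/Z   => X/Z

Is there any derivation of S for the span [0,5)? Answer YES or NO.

YES

[0,5] S   <
  [0,4] NP   >
    [0,1] "often" : NP/(S\PP)
    [1,4] S\PP   <B
      [1,3] N\PP   >
        [1,2] "a" : (N\PP)/(PP/N)
        [2,3] "which" : PP/N
      [3,4] "found" : S\N
  [4,5] "every" : S\NP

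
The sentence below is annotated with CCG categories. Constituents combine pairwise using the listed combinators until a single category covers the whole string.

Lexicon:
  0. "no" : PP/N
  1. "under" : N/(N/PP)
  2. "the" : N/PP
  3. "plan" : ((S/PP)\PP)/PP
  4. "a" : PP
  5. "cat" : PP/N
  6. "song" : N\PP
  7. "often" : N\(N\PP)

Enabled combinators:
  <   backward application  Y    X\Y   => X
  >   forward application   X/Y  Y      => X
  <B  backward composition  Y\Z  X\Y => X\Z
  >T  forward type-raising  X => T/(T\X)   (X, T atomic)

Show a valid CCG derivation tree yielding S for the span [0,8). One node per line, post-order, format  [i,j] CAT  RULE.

[0,8] S   >
  [0,5] S/PP   <
    [0,3] PP   >
      [0,1] "no" : PP/N
      [1,3] N   >
        [1,2] "under" : N/(N/PP)
        [2,3] "the" : N/PP
    [3,5] (S/PP)\PP   >
      [3,4] "plan" : ((S/PP)\PP)/PP
      [4,5] "a" : PP
  [5,8] PP   >
    [5,6] "cat" : PP/N
    [6,8] N   <
      [6,7] "song" : N\PP
      [7,8] "often" : N\(N\PP)

[0,1] PP/N  lex  "no"
[1,2] N/(N/PP)  lex  "under"
[2,3] N/PP  lex  "the"
[1,3] N  >  k=2
[0,3] PP  >  k=1
[3,4] ((S/PP)\PP)/PP  lex  "plan"
[4,5] PP  lex  "a"
[3,5] (S/PP)\PP  >  k=4
[0,5] S/PP  <  k=3
[5,6] PP/N  lex  "cat"
[6,7] N\PP  lex  "song"
[7,8] N\(N\PP)  lex  "often"
[6,8] N  <  k=7
[5,8] PP  >  k=6
[0,8] S  >  k=5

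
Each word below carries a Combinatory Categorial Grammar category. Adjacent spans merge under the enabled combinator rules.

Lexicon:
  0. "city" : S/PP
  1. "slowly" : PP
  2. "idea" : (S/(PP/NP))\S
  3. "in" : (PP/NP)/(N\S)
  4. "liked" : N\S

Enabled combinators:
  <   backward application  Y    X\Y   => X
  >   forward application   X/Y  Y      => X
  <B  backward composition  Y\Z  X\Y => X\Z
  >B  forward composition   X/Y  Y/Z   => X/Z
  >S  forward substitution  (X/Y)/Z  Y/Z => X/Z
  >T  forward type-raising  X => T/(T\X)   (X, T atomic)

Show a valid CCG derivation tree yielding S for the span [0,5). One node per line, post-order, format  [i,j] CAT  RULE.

[0,5] S   >
  [0,3] S/(PP/NP)   <
    [0,2] S   >
      [0,1] "city" : S/PP
      [1,2] "slowly" : PP
    [2,3] "idea" : (S/(PP/NP))\S
  [3,5] PP/NP   >
    [3,4] "in" : (PP/NP)/(N\S)
    [4,5] "liked" : N\S

[0,1] S/PP  lex  "city"
[1,2] PP  lex  "slowly"
[0,2] S  >  k=1
[2,3] (S/(PP/NP))\S  lex  "idea"
[0,3] S/(PP/NP)  <  k=2
[3,4] (PP/NP)/(N\S)  lex  "in"
[4,5] N\S  lex  "liked"
[3,5] PP/NP  >  k=4
[0,5] S  >  k=3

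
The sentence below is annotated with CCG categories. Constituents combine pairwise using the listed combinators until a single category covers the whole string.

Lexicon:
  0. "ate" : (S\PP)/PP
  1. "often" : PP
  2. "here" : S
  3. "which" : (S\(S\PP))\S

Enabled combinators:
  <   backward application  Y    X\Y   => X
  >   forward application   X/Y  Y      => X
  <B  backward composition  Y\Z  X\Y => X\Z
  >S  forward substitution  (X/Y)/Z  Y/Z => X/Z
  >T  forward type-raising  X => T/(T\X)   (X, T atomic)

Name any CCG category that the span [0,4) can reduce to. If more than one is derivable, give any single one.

S

[0,4] S   <
  [0,2] S\PP   >
    [0,1] "ate" : (S\PP)/PP
    [1,2] "often" : PP
  [2,4] S\(S\PP)   <
    [2,3] "here" : S
    [3,4] "which" : (S\(S\PP))\S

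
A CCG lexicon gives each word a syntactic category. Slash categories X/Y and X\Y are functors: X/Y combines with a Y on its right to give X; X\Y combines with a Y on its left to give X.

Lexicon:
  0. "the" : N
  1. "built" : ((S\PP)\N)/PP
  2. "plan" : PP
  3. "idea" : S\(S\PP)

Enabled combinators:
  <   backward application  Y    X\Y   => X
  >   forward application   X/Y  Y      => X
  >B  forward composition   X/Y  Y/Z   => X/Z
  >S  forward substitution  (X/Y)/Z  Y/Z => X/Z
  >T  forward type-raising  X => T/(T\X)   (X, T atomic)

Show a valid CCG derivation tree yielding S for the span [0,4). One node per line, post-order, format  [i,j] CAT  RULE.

[0,4] S   <
  [0,3] S\PP   <
    [0,1] "the" : N
    [1,3] (S\PP)\N   >
      [1,2] "built" : ((S\PP)\N)/PP
      [2,3] "plan" : PP
  [3,4] "idea" : S\(S\PP)

[0,1] N  lex  "the"
[1,2] ((S\PP)\N)/PP  lex  "built"
[2,3] PP  lex  "plan"
[1,3] (S\PP)\N  >  k=2
[0,3] S\PP  <  k=1
[3,4] S\(S\PP)  lex  "idea"
[0,4] S  <  k=3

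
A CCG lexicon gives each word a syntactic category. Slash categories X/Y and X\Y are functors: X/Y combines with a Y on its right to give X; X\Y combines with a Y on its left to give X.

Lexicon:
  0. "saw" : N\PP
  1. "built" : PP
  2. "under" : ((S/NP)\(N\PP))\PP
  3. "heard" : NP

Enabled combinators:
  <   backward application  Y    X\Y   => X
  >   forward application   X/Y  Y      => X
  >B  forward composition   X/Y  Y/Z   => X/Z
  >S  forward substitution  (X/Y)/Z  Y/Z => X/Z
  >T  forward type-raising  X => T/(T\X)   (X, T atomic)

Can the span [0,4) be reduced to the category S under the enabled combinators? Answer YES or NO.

[0,4] S   >
  [0,3] S/NP   <
    [0,1] "saw" : N\PP
    [1,3] (S/NP)\(N\PP)   <
      [1,2] "built" : PP
      [2,3] "under" : ((S/NP)\(N\PP))\PP
  [3,4] "heard" : NP

YES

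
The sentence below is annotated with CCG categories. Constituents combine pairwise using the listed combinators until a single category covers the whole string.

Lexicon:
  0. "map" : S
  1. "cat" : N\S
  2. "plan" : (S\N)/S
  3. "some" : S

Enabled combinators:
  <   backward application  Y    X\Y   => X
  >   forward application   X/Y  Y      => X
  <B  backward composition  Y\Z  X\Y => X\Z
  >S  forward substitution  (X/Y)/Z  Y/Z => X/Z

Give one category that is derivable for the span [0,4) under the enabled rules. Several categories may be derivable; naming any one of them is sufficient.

[0,4] S   <
  [0,2] N   <
    [0,1] "map" : S
    [1,2] "cat" : N\S
  [2,4] S\N   >
    [2,3] "plan" : (S\N)/S
    [3,4] "some" : S

S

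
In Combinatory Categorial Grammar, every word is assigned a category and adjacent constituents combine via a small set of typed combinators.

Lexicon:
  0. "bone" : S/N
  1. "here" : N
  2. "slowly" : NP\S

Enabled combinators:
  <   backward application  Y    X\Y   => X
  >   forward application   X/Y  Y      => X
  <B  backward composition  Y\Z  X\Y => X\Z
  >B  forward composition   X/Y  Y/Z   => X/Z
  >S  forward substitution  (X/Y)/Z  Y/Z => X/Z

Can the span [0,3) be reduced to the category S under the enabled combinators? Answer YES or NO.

S/N N NP\S
CKY chart[0,3] = {NP}; S ∉ chart

NO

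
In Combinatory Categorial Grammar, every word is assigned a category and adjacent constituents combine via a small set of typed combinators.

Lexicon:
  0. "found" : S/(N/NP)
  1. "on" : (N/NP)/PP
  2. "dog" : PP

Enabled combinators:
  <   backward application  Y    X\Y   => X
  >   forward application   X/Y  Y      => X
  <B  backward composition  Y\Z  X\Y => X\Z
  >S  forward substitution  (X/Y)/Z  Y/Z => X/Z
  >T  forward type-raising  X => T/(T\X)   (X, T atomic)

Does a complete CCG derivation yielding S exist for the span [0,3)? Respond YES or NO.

YES

[0,3] S   >
  [0,1] "found" : S/(N/NP)
  [1,3] N/NP   >
    [1,2] "on" : (N/NP)/PP
    [2,3] "dog" : PP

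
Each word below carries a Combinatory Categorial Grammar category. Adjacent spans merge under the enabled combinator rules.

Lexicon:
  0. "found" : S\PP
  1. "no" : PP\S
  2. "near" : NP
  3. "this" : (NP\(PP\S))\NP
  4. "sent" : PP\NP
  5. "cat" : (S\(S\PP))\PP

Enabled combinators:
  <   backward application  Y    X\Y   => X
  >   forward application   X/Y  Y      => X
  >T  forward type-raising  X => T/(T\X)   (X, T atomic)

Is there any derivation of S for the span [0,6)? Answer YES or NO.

YES

[0,6] S   <
  [0,1] "found" : S\PP
  [1,6] S\(S\PP)   <
    [1,5] PP   <
      [1,4] NP   <
        [1,2] "no" : PP\S
        [2,4] NP\(PP\S)   <
          [2,3] "near" : NP
          [3,4] "this" : (NP\(PP\S))\NP
      [4,5] "sent" : PP\NP
    [5,6] "cat" : (S\(S\PP))\PP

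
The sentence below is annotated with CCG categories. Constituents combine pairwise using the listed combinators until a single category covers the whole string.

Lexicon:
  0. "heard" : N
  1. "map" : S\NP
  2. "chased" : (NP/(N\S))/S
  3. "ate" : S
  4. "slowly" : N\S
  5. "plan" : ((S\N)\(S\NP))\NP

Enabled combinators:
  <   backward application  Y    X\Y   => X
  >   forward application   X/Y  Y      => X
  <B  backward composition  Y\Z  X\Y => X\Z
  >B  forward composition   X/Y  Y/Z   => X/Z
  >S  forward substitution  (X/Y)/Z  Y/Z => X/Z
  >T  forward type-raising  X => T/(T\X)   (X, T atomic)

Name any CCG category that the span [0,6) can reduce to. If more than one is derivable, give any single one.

S

[0,6] S   >
  [0,1] S/(S\N)   >T
    [0,1] "heard" : N
  [1,6] S\N   <
    [1,2] "map" : S\NP
    [2,6] (S\N)\(S\NP)   <
      [2,5] NP   >
        [2,4] NP/(N\S)   >
          [2,3] "chased" : (NP/(N\S))/S
          [3,4] "ate" : S
        [4,5] "slowly" : N\S
      [5,6] "plan" : ((S\N)\(S\NP))\NP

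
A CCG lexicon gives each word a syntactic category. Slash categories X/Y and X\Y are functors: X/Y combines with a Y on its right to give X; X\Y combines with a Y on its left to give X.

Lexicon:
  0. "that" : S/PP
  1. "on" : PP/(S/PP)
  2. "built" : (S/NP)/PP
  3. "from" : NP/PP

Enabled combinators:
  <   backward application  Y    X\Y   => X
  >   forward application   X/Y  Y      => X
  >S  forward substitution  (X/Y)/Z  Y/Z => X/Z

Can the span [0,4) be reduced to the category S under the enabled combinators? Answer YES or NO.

YES

[0,4] S   >
  [0,1] "that" : S/PP
  [1,4] PP   >
    [1,2] "on" : PP/(S/PP)
    [2,4] S/PP   >S
      [2,3] "built" : (S/NP)/PP
      [3,4] "from" : NP/PP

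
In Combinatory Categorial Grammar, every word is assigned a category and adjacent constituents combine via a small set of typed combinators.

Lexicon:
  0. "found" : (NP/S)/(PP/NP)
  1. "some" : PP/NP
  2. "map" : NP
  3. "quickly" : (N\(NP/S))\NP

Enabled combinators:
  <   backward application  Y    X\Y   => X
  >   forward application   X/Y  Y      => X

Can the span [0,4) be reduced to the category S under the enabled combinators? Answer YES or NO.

NO

(NP/S)/(PP/NP) PP/NP NP (N\(NP/S))\NP
CKY chart[0,4] = {N}; S ∉ chart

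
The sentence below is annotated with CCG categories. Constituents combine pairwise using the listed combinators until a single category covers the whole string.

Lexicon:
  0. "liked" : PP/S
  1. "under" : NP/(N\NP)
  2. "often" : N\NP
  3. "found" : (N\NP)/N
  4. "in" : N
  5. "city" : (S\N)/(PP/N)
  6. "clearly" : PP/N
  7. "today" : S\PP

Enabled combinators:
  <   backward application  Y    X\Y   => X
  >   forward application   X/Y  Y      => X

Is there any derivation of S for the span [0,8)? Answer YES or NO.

YES

[0,8] S   <
  [0,7] PP   >
    [0,1] "liked" : PP/S
    [1,7] S   <
      [1,5] N   <
        [1,3] NP   >
          [1,2] "under" : NP/(N\NP)
          [2,3] "often" : N\NP
        [3,5] N\NP   >
          [3,4] "found" : (N\NP)/N
          [4,5] "in" : N
      [5,7] S\N   >
        [5,6] "city" : (S\N)/(PP/N)
        [6,7] "clearly" : PP/N
  [7,8] "today" : S\PP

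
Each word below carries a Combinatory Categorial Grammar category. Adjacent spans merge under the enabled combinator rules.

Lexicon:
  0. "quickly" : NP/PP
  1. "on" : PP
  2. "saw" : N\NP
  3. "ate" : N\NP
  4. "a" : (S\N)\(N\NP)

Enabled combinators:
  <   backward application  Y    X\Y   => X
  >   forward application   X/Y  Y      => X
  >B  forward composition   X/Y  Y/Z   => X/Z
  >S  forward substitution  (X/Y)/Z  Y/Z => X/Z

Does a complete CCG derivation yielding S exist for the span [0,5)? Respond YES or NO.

[0,5] S   <
  [0,3] N   <
    [0,2] NP   >
      [0,1] "quickly" : NP/PP
      [1,2] "on" : PP
    [2,3] "saw" : N\NP
  [3,5] S\N   <
    [3,4] "ate" : N\NP
    [4,5] "a" : (S\N)\(N\NP)

YES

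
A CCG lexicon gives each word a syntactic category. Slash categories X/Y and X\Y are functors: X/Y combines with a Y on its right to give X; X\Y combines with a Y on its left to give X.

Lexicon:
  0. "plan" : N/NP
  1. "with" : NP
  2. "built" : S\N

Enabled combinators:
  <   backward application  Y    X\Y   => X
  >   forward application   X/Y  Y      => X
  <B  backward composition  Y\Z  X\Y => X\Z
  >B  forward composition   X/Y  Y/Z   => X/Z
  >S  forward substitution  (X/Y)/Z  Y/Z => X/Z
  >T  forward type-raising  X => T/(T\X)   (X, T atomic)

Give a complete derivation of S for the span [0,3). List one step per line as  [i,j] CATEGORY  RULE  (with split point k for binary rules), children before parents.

[0,1] N/NP  lex  "plan"
[1,2] NP  lex  "with"
[0,2] N  >  k=1
[2,3] S\N  lex  "built"
[0,3] S  <  k=2

[0,3] S   <
  [0,2] N   >
    [0,1] "plan" : N/NP
    [1,2] "with" : NP
  [2,3] "built" : S\N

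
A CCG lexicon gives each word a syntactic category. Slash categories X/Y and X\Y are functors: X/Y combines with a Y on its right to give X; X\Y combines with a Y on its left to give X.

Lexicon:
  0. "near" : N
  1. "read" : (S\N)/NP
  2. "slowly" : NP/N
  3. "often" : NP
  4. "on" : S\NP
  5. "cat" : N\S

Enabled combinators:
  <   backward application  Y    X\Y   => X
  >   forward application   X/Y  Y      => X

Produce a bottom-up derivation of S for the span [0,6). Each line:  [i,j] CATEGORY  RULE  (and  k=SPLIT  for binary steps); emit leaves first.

[0,1] N  lex  "near"
[1,2] (S\N)/NP  lex  "read"
[2,3] NP/N  lex  "slowly"
[3,4] NP  lex  "often"
[4,5] S\NP  lex  "on"
[3,5] S  <  k=4
[5,6] N\S  lex  "cat"
[3,6] N  <  k=5
[2,6] NP  >  k=3
[1,6] S\N  >  k=2
[0,6] S  <  k=1

[0,6] S   <
  [0,1] "near" : N
  [1,6] S\N   >
    [1,2] "read" : (S\N)/NP
    [2,6] NP   >
      [2,3] "slowly" : NP/N
      [3,6] N   <
        [3,5] S   <
          [3,4] "often" : NP
          [4,5] "on" : S\NP
        [5,6] "cat" : N\S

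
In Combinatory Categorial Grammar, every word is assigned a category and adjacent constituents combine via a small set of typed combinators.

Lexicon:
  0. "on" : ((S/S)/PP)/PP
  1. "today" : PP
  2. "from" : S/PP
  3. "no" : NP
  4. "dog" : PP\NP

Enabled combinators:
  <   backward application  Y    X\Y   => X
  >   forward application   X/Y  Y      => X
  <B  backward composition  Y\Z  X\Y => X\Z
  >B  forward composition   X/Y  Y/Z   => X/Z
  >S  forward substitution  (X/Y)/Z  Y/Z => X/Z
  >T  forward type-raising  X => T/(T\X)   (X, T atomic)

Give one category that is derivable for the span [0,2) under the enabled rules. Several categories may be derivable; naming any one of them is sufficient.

[0,5] S   >
  [0,3] S/PP   >S
    [0,2] (S/S)/PP   >
      [0,1] "on" : ((S/S)/PP)/PP
      [1,2] "today" : PP
    [2,3] "from" : S/PP
  [3,5] PP   <
    [3,4] "no" : NP
    [4,5] "dog" : PP\NP

(S/S)/PP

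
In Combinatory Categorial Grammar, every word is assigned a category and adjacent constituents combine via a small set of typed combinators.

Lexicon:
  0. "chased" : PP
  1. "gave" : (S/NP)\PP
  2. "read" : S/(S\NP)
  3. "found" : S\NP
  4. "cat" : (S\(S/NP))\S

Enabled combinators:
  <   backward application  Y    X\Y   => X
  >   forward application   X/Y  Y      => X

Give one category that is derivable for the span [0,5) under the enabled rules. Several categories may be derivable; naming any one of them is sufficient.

[0,5] S   <
  [0,2] S/NP   <
    [0,1] "chased" : PP
    [1,2] "gave" : (S/NP)\PP
  [2,5] S\(S/NP)   <
    [2,4] S   >
      [2,3] "read" : S/(S\NP)
      [3,4] "found" : S\NP
    [4,5] "cat" : (S\(S/NP))\S

S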